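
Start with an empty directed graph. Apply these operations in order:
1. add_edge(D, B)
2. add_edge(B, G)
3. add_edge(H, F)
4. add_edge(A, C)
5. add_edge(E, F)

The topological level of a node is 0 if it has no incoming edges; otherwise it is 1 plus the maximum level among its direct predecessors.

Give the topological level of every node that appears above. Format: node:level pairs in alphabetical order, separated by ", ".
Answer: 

Answer: A:0, B:1, C:1, D:0, E:0, F:1, G:2, H:0

Derivation:
Op 1: add_edge(D, B). Edges now: 1
Op 2: add_edge(B, G). Edges now: 2
Op 3: add_edge(H, F). Edges now: 3
Op 4: add_edge(A, C). Edges now: 4
Op 5: add_edge(E, F). Edges now: 5
Compute levels (Kahn BFS):
  sources (in-degree 0): A, D, E, H
  process A: level=0
    A->C: in-degree(C)=0, level(C)=1, enqueue
  process D: level=0
    D->B: in-degree(B)=0, level(B)=1, enqueue
  process E: level=0
    E->F: in-degree(F)=1, level(F)>=1
  process H: level=0
    H->F: in-degree(F)=0, level(F)=1, enqueue
  process C: level=1
  process B: level=1
    B->G: in-degree(G)=0, level(G)=2, enqueue
  process F: level=1
  process G: level=2
All levels: A:0, B:1, C:1, D:0, E:0, F:1, G:2, H:0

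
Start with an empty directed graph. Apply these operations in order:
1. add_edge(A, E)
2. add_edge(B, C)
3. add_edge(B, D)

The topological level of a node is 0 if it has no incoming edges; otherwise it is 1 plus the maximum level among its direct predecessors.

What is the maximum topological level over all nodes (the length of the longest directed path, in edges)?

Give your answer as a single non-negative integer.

Answer: 1

Derivation:
Op 1: add_edge(A, E). Edges now: 1
Op 2: add_edge(B, C). Edges now: 2
Op 3: add_edge(B, D). Edges now: 3
Compute levels (Kahn BFS):
  sources (in-degree 0): A, B
  process A: level=0
    A->E: in-degree(E)=0, level(E)=1, enqueue
  process B: level=0
    B->C: in-degree(C)=0, level(C)=1, enqueue
    B->D: in-degree(D)=0, level(D)=1, enqueue
  process E: level=1
  process C: level=1
  process D: level=1
All levels: A:0, B:0, C:1, D:1, E:1
max level = 1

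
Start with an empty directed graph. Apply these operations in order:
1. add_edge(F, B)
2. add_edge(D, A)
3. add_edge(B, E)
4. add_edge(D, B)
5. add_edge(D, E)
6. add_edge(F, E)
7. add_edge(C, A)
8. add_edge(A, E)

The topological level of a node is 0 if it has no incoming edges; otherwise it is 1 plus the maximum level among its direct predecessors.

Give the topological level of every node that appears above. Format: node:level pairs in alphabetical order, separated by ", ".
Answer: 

Op 1: add_edge(F, B). Edges now: 1
Op 2: add_edge(D, A). Edges now: 2
Op 3: add_edge(B, E). Edges now: 3
Op 4: add_edge(D, B). Edges now: 4
Op 5: add_edge(D, E). Edges now: 5
Op 6: add_edge(F, E). Edges now: 6
Op 7: add_edge(C, A). Edges now: 7
Op 8: add_edge(A, E). Edges now: 8
Compute levels (Kahn BFS):
  sources (in-degree 0): C, D, F
  process C: level=0
    C->A: in-degree(A)=1, level(A)>=1
  process D: level=0
    D->A: in-degree(A)=0, level(A)=1, enqueue
    D->B: in-degree(B)=1, level(B)>=1
    D->E: in-degree(E)=3, level(E)>=1
  process F: level=0
    F->B: in-degree(B)=0, level(B)=1, enqueue
    F->E: in-degree(E)=2, level(E)>=1
  process A: level=1
    A->E: in-degree(E)=1, level(E)>=2
  process B: level=1
    B->E: in-degree(E)=0, level(E)=2, enqueue
  process E: level=2
All levels: A:1, B:1, C:0, D:0, E:2, F:0

Answer: A:1, B:1, C:0, D:0, E:2, F:0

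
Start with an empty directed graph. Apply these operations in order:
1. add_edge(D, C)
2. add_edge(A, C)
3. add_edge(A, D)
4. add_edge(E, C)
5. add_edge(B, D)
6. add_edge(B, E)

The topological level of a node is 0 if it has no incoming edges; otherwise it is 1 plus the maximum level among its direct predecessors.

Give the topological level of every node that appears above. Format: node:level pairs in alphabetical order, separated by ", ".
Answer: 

Op 1: add_edge(D, C). Edges now: 1
Op 2: add_edge(A, C). Edges now: 2
Op 3: add_edge(A, D). Edges now: 3
Op 4: add_edge(E, C). Edges now: 4
Op 5: add_edge(B, D). Edges now: 5
Op 6: add_edge(B, E). Edges now: 6
Compute levels (Kahn BFS):
  sources (in-degree 0): A, B
  process A: level=0
    A->C: in-degree(C)=2, level(C)>=1
    A->D: in-degree(D)=1, level(D)>=1
  process B: level=0
    B->D: in-degree(D)=0, level(D)=1, enqueue
    B->E: in-degree(E)=0, level(E)=1, enqueue
  process D: level=1
    D->C: in-degree(C)=1, level(C)>=2
  process E: level=1
    E->C: in-degree(C)=0, level(C)=2, enqueue
  process C: level=2
All levels: A:0, B:0, C:2, D:1, E:1

Answer: A:0, B:0, C:2, D:1, E:1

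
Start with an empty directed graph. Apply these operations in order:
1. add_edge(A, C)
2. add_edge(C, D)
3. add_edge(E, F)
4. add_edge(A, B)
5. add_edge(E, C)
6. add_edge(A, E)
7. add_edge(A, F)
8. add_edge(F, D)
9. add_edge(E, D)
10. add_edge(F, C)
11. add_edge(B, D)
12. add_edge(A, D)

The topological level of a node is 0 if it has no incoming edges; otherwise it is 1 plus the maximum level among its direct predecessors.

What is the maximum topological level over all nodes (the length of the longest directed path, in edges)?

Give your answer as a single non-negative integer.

Op 1: add_edge(A, C). Edges now: 1
Op 2: add_edge(C, D). Edges now: 2
Op 3: add_edge(E, F). Edges now: 3
Op 4: add_edge(A, B). Edges now: 4
Op 5: add_edge(E, C). Edges now: 5
Op 6: add_edge(A, E). Edges now: 6
Op 7: add_edge(A, F). Edges now: 7
Op 8: add_edge(F, D). Edges now: 8
Op 9: add_edge(E, D). Edges now: 9
Op 10: add_edge(F, C). Edges now: 10
Op 11: add_edge(B, D). Edges now: 11
Op 12: add_edge(A, D). Edges now: 12
Compute levels (Kahn BFS):
  sources (in-degree 0): A
  process A: level=0
    A->B: in-degree(B)=0, level(B)=1, enqueue
    A->C: in-degree(C)=2, level(C)>=1
    A->D: in-degree(D)=4, level(D)>=1
    A->E: in-degree(E)=0, level(E)=1, enqueue
    A->F: in-degree(F)=1, level(F)>=1
  process B: level=1
    B->D: in-degree(D)=3, level(D)>=2
  process E: level=1
    E->C: in-degree(C)=1, level(C)>=2
    E->D: in-degree(D)=2, level(D)>=2
    E->F: in-degree(F)=0, level(F)=2, enqueue
  process F: level=2
    F->C: in-degree(C)=0, level(C)=3, enqueue
    F->D: in-degree(D)=1, level(D)>=3
  process C: level=3
    C->D: in-degree(D)=0, level(D)=4, enqueue
  process D: level=4
All levels: A:0, B:1, C:3, D:4, E:1, F:2
max level = 4

Answer: 4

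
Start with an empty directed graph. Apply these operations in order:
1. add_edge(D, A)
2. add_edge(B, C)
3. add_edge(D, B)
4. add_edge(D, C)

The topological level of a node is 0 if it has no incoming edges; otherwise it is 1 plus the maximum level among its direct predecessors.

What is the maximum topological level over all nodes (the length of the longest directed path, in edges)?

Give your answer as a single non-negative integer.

Op 1: add_edge(D, A). Edges now: 1
Op 2: add_edge(B, C). Edges now: 2
Op 3: add_edge(D, B). Edges now: 3
Op 4: add_edge(D, C). Edges now: 4
Compute levels (Kahn BFS):
  sources (in-degree 0): D
  process D: level=0
    D->A: in-degree(A)=0, level(A)=1, enqueue
    D->B: in-degree(B)=0, level(B)=1, enqueue
    D->C: in-degree(C)=1, level(C)>=1
  process A: level=1
  process B: level=1
    B->C: in-degree(C)=0, level(C)=2, enqueue
  process C: level=2
All levels: A:1, B:1, C:2, D:0
max level = 2

Answer: 2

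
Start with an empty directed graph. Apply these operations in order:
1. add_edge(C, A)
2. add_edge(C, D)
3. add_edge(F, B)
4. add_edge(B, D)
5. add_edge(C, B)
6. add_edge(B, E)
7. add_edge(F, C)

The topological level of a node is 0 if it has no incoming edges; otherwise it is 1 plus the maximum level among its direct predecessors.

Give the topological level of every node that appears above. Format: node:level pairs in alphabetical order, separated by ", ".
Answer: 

Op 1: add_edge(C, A). Edges now: 1
Op 2: add_edge(C, D). Edges now: 2
Op 3: add_edge(F, B). Edges now: 3
Op 4: add_edge(B, D). Edges now: 4
Op 5: add_edge(C, B). Edges now: 5
Op 6: add_edge(B, E). Edges now: 6
Op 7: add_edge(F, C). Edges now: 7
Compute levels (Kahn BFS):
  sources (in-degree 0): F
  process F: level=0
    F->B: in-degree(B)=1, level(B)>=1
    F->C: in-degree(C)=0, level(C)=1, enqueue
  process C: level=1
    C->A: in-degree(A)=0, level(A)=2, enqueue
    C->B: in-degree(B)=0, level(B)=2, enqueue
    C->D: in-degree(D)=1, level(D)>=2
  process A: level=2
  process B: level=2
    B->D: in-degree(D)=0, level(D)=3, enqueue
    B->E: in-degree(E)=0, level(E)=3, enqueue
  process D: level=3
  process E: level=3
All levels: A:2, B:2, C:1, D:3, E:3, F:0

Answer: A:2, B:2, C:1, D:3, E:3, F:0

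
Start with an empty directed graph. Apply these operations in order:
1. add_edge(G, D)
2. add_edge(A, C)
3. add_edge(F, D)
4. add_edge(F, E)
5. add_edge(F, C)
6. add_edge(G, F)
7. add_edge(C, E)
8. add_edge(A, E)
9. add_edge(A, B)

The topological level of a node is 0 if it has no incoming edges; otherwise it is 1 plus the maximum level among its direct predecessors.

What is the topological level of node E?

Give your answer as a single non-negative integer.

Answer: 3

Derivation:
Op 1: add_edge(G, D). Edges now: 1
Op 2: add_edge(A, C). Edges now: 2
Op 3: add_edge(F, D). Edges now: 3
Op 4: add_edge(F, E). Edges now: 4
Op 5: add_edge(F, C). Edges now: 5
Op 6: add_edge(G, F). Edges now: 6
Op 7: add_edge(C, E). Edges now: 7
Op 8: add_edge(A, E). Edges now: 8
Op 9: add_edge(A, B). Edges now: 9
Compute levels (Kahn BFS):
  sources (in-degree 0): A, G
  process A: level=0
    A->B: in-degree(B)=0, level(B)=1, enqueue
    A->C: in-degree(C)=1, level(C)>=1
    A->E: in-degree(E)=2, level(E)>=1
  process G: level=0
    G->D: in-degree(D)=1, level(D)>=1
    G->F: in-degree(F)=0, level(F)=1, enqueue
  process B: level=1
  process F: level=1
    F->C: in-degree(C)=0, level(C)=2, enqueue
    F->D: in-degree(D)=0, level(D)=2, enqueue
    F->E: in-degree(E)=1, level(E)>=2
  process C: level=2
    C->E: in-degree(E)=0, level(E)=3, enqueue
  process D: level=2
  process E: level=3
All levels: A:0, B:1, C:2, D:2, E:3, F:1, G:0
level(E) = 3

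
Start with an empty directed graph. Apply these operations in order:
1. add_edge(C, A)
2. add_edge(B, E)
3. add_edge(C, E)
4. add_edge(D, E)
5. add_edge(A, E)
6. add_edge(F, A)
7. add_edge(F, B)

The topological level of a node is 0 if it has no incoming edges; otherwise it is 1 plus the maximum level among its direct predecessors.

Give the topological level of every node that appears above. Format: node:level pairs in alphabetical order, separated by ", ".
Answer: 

Answer: A:1, B:1, C:0, D:0, E:2, F:0

Derivation:
Op 1: add_edge(C, A). Edges now: 1
Op 2: add_edge(B, E). Edges now: 2
Op 3: add_edge(C, E). Edges now: 3
Op 4: add_edge(D, E). Edges now: 4
Op 5: add_edge(A, E). Edges now: 5
Op 6: add_edge(F, A). Edges now: 6
Op 7: add_edge(F, B). Edges now: 7
Compute levels (Kahn BFS):
  sources (in-degree 0): C, D, F
  process C: level=0
    C->A: in-degree(A)=1, level(A)>=1
    C->E: in-degree(E)=3, level(E)>=1
  process D: level=0
    D->E: in-degree(E)=2, level(E)>=1
  process F: level=0
    F->A: in-degree(A)=0, level(A)=1, enqueue
    F->B: in-degree(B)=0, level(B)=1, enqueue
  process A: level=1
    A->E: in-degree(E)=1, level(E)>=2
  process B: level=1
    B->E: in-degree(E)=0, level(E)=2, enqueue
  process E: level=2
All levels: A:1, B:1, C:0, D:0, E:2, F:0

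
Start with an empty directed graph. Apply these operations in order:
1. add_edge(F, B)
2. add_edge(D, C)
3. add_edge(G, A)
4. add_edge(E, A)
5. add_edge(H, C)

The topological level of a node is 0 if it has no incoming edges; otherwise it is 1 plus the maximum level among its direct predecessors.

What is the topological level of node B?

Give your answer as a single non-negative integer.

Op 1: add_edge(F, B). Edges now: 1
Op 2: add_edge(D, C). Edges now: 2
Op 3: add_edge(G, A). Edges now: 3
Op 4: add_edge(E, A). Edges now: 4
Op 5: add_edge(H, C). Edges now: 5
Compute levels (Kahn BFS):
  sources (in-degree 0): D, E, F, G, H
  process D: level=0
    D->C: in-degree(C)=1, level(C)>=1
  process E: level=0
    E->A: in-degree(A)=1, level(A)>=1
  process F: level=0
    F->B: in-degree(B)=0, level(B)=1, enqueue
  process G: level=0
    G->A: in-degree(A)=0, level(A)=1, enqueue
  process H: level=0
    H->C: in-degree(C)=0, level(C)=1, enqueue
  process B: level=1
  process A: level=1
  process C: level=1
All levels: A:1, B:1, C:1, D:0, E:0, F:0, G:0, H:0
level(B) = 1

Answer: 1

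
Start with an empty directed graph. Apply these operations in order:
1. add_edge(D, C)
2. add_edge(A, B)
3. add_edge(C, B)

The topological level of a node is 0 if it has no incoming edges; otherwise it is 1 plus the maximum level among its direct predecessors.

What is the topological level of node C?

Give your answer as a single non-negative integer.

Op 1: add_edge(D, C). Edges now: 1
Op 2: add_edge(A, B). Edges now: 2
Op 3: add_edge(C, B). Edges now: 3
Compute levels (Kahn BFS):
  sources (in-degree 0): A, D
  process A: level=0
    A->B: in-degree(B)=1, level(B)>=1
  process D: level=0
    D->C: in-degree(C)=0, level(C)=1, enqueue
  process C: level=1
    C->B: in-degree(B)=0, level(B)=2, enqueue
  process B: level=2
All levels: A:0, B:2, C:1, D:0
level(C) = 1

Answer: 1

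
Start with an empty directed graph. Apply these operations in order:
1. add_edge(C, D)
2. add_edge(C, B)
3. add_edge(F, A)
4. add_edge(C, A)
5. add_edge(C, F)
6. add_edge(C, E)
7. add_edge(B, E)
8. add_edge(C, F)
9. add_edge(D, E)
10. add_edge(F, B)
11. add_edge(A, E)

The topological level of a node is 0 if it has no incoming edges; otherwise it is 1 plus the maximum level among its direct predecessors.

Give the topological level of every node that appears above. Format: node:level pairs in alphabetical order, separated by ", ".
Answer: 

Answer: A:2, B:2, C:0, D:1, E:3, F:1

Derivation:
Op 1: add_edge(C, D). Edges now: 1
Op 2: add_edge(C, B). Edges now: 2
Op 3: add_edge(F, A). Edges now: 3
Op 4: add_edge(C, A). Edges now: 4
Op 5: add_edge(C, F). Edges now: 5
Op 6: add_edge(C, E). Edges now: 6
Op 7: add_edge(B, E). Edges now: 7
Op 8: add_edge(C, F) (duplicate, no change). Edges now: 7
Op 9: add_edge(D, E). Edges now: 8
Op 10: add_edge(F, B). Edges now: 9
Op 11: add_edge(A, E). Edges now: 10
Compute levels (Kahn BFS):
  sources (in-degree 0): C
  process C: level=0
    C->A: in-degree(A)=1, level(A)>=1
    C->B: in-degree(B)=1, level(B)>=1
    C->D: in-degree(D)=0, level(D)=1, enqueue
    C->E: in-degree(E)=3, level(E)>=1
    C->F: in-degree(F)=0, level(F)=1, enqueue
  process D: level=1
    D->E: in-degree(E)=2, level(E)>=2
  process F: level=1
    F->A: in-degree(A)=0, level(A)=2, enqueue
    F->B: in-degree(B)=0, level(B)=2, enqueue
  process A: level=2
    A->E: in-degree(E)=1, level(E)>=3
  process B: level=2
    B->E: in-degree(E)=0, level(E)=3, enqueue
  process E: level=3
All levels: A:2, B:2, C:0, D:1, E:3, F:1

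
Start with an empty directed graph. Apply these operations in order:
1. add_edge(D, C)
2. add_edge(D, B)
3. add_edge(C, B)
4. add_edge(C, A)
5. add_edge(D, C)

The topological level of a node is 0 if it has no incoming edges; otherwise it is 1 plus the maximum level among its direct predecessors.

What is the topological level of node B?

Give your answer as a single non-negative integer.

Op 1: add_edge(D, C). Edges now: 1
Op 2: add_edge(D, B). Edges now: 2
Op 3: add_edge(C, B). Edges now: 3
Op 4: add_edge(C, A). Edges now: 4
Op 5: add_edge(D, C) (duplicate, no change). Edges now: 4
Compute levels (Kahn BFS):
  sources (in-degree 0): D
  process D: level=0
    D->B: in-degree(B)=1, level(B)>=1
    D->C: in-degree(C)=0, level(C)=1, enqueue
  process C: level=1
    C->A: in-degree(A)=0, level(A)=2, enqueue
    C->B: in-degree(B)=0, level(B)=2, enqueue
  process A: level=2
  process B: level=2
All levels: A:2, B:2, C:1, D:0
level(B) = 2

Answer: 2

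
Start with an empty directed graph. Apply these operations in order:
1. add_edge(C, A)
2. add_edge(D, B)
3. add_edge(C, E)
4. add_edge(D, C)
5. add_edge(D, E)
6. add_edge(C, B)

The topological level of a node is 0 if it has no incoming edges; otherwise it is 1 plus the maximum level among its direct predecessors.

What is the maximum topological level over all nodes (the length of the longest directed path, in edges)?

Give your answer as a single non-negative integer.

Op 1: add_edge(C, A). Edges now: 1
Op 2: add_edge(D, B). Edges now: 2
Op 3: add_edge(C, E). Edges now: 3
Op 4: add_edge(D, C). Edges now: 4
Op 5: add_edge(D, E). Edges now: 5
Op 6: add_edge(C, B). Edges now: 6
Compute levels (Kahn BFS):
  sources (in-degree 0): D
  process D: level=0
    D->B: in-degree(B)=1, level(B)>=1
    D->C: in-degree(C)=0, level(C)=1, enqueue
    D->E: in-degree(E)=1, level(E)>=1
  process C: level=1
    C->A: in-degree(A)=0, level(A)=2, enqueue
    C->B: in-degree(B)=0, level(B)=2, enqueue
    C->E: in-degree(E)=0, level(E)=2, enqueue
  process A: level=2
  process B: level=2
  process E: level=2
All levels: A:2, B:2, C:1, D:0, E:2
max level = 2

Answer: 2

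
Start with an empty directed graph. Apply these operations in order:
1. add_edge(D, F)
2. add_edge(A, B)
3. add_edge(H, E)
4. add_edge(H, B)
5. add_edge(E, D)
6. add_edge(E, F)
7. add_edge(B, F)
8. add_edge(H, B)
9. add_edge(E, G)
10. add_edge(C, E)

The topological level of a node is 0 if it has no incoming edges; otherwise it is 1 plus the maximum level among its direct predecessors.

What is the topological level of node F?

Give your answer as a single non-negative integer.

Op 1: add_edge(D, F). Edges now: 1
Op 2: add_edge(A, B). Edges now: 2
Op 3: add_edge(H, E). Edges now: 3
Op 4: add_edge(H, B). Edges now: 4
Op 5: add_edge(E, D). Edges now: 5
Op 6: add_edge(E, F). Edges now: 6
Op 7: add_edge(B, F). Edges now: 7
Op 8: add_edge(H, B) (duplicate, no change). Edges now: 7
Op 9: add_edge(E, G). Edges now: 8
Op 10: add_edge(C, E). Edges now: 9
Compute levels (Kahn BFS):
  sources (in-degree 0): A, C, H
  process A: level=0
    A->B: in-degree(B)=1, level(B)>=1
  process C: level=0
    C->E: in-degree(E)=1, level(E)>=1
  process H: level=0
    H->B: in-degree(B)=0, level(B)=1, enqueue
    H->E: in-degree(E)=0, level(E)=1, enqueue
  process B: level=1
    B->F: in-degree(F)=2, level(F)>=2
  process E: level=1
    E->D: in-degree(D)=0, level(D)=2, enqueue
    E->F: in-degree(F)=1, level(F)>=2
    E->G: in-degree(G)=0, level(G)=2, enqueue
  process D: level=2
    D->F: in-degree(F)=0, level(F)=3, enqueue
  process G: level=2
  process F: level=3
All levels: A:0, B:1, C:0, D:2, E:1, F:3, G:2, H:0
level(F) = 3

Answer: 3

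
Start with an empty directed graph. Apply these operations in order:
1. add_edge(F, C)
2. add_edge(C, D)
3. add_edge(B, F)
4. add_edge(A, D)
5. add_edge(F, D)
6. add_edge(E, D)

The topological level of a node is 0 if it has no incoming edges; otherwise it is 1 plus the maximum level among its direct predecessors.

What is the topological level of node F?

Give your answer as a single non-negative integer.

Answer: 1

Derivation:
Op 1: add_edge(F, C). Edges now: 1
Op 2: add_edge(C, D). Edges now: 2
Op 3: add_edge(B, F). Edges now: 3
Op 4: add_edge(A, D). Edges now: 4
Op 5: add_edge(F, D). Edges now: 5
Op 6: add_edge(E, D). Edges now: 6
Compute levels (Kahn BFS):
  sources (in-degree 0): A, B, E
  process A: level=0
    A->D: in-degree(D)=3, level(D)>=1
  process B: level=0
    B->F: in-degree(F)=0, level(F)=1, enqueue
  process E: level=0
    E->D: in-degree(D)=2, level(D)>=1
  process F: level=1
    F->C: in-degree(C)=0, level(C)=2, enqueue
    F->D: in-degree(D)=1, level(D)>=2
  process C: level=2
    C->D: in-degree(D)=0, level(D)=3, enqueue
  process D: level=3
All levels: A:0, B:0, C:2, D:3, E:0, F:1
level(F) = 1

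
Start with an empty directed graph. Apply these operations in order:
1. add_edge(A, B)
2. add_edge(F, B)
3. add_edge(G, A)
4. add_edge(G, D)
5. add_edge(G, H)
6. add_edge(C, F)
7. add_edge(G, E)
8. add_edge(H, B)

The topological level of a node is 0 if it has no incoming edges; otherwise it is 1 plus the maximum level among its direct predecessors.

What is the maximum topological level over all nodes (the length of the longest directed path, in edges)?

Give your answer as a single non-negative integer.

Op 1: add_edge(A, B). Edges now: 1
Op 2: add_edge(F, B). Edges now: 2
Op 3: add_edge(G, A). Edges now: 3
Op 4: add_edge(G, D). Edges now: 4
Op 5: add_edge(G, H). Edges now: 5
Op 6: add_edge(C, F). Edges now: 6
Op 7: add_edge(G, E). Edges now: 7
Op 8: add_edge(H, B). Edges now: 8
Compute levels (Kahn BFS):
  sources (in-degree 0): C, G
  process C: level=0
    C->F: in-degree(F)=0, level(F)=1, enqueue
  process G: level=0
    G->A: in-degree(A)=0, level(A)=1, enqueue
    G->D: in-degree(D)=0, level(D)=1, enqueue
    G->E: in-degree(E)=0, level(E)=1, enqueue
    G->H: in-degree(H)=0, level(H)=1, enqueue
  process F: level=1
    F->B: in-degree(B)=2, level(B)>=2
  process A: level=1
    A->B: in-degree(B)=1, level(B)>=2
  process D: level=1
  process E: level=1
  process H: level=1
    H->B: in-degree(B)=0, level(B)=2, enqueue
  process B: level=2
All levels: A:1, B:2, C:0, D:1, E:1, F:1, G:0, H:1
max level = 2

Answer: 2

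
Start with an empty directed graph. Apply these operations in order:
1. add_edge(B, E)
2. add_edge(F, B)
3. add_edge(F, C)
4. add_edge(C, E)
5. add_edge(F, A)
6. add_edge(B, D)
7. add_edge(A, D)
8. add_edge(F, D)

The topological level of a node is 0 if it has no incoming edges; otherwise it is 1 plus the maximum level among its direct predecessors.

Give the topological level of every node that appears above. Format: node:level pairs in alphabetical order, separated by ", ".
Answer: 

Op 1: add_edge(B, E). Edges now: 1
Op 2: add_edge(F, B). Edges now: 2
Op 3: add_edge(F, C). Edges now: 3
Op 4: add_edge(C, E). Edges now: 4
Op 5: add_edge(F, A). Edges now: 5
Op 6: add_edge(B, D). Edges now: 6
Op 7: add_edge(A, D). Edges now: 7
Op 8: add_edge(F, D). Edges now: 8
Compute levels (Kahn BFS):
  sources (in-degree 0): F
  process F: level=0
    F->A: in-degree(A)=0, level(A)=1, enqueue
    F->B: in-degree(B)=0, level(B)=1, enqueue
    F->C: in-degree(C)=0, level(C)=1, enqueue
    F->D: in-degree(D)=2, level(D)>=1
  process A: level=1
    A->D: in-degree(D)=1, level(D)>=2
  process B: level=1
    B->D: in-degree(D)=0, level(D)=2, enqueue
    B->E: in-degree(E)=1, level(E)>=2
  process C: level=1
    C->E: in-degree(E)=0, level(E)=2, enqueue
  process D: level=2
  process E: level=2
All levels: A:1, B:1, C:1, D:2, E:2, F:0

Answer: A:1, B:1, C:1, D:2, E:2, F:0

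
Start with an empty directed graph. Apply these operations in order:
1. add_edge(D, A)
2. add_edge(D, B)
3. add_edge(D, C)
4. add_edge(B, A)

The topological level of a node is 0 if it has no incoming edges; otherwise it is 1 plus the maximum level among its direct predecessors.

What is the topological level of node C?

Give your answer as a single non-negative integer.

Answer: 1

Derivation:
Op 1: add_edge(D, A). Edges now: 1
Op 2: add_edge(D, B). Edges now: 2
Op 3: add_edge(D, C). Edges now: 3
Op 4: add_edge(B, A). Edges now: 4
Compute levels (Kahn BFS):
  sources (in-degree 0): D
  process D: level=0
    D->A: in-degree(A)=1, level(A)>=1
    D->B: in-degree(B)=0, level(B)=1, enqueue
    D->C: in-degree(C)=0, level(C)=1, enqueue
  process B: level=1
    B->A: in-degree(A)=0, level(A)=2, enqueue
  process C: level=1
  process A: level=2
All levels: A:2, B:1, C:1, D:0
level(C) = 1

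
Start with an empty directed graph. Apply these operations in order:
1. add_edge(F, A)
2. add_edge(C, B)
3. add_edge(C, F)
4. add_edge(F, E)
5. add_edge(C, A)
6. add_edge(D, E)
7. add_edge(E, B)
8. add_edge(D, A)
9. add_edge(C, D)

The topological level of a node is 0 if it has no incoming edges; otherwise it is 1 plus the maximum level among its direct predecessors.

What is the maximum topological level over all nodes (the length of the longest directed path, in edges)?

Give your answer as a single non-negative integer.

Op 1: add_edge(F, A). Edges now: 1
Op 2: add_edge(C, B). Edges now: 2
Op 3: add_edge(C, F). Edges now: 3
Op 4: add_edge(F, E). Edges now: 4
Op 5: add_edge(C, A). Edges now: 5
Op 6: add_edge(D, E). Edges now: 6
Op 7: add_edge(E, B). Edges now: 7
Op 8: add_edge(D, A). Edges now: 8
Op 9: add_edge(C, D). Edges now: 9
Compute levels (Kahn BFS):
  sources (in-degree 0): C
  process C: level=0
    C->A: in-degree(A)=2, level(A)>=1
    C->B: in-degree(B)=1, level(B)>=1
    C->D: in-degree(D)=0, level(D)=1, enqueue
    C->F: in-degree(F)=0, level(F)=1, enqueue
  process D: level=1
    D->A: in-degree(A)=1, level(A)>=2
    D->E: in-degree(E)=1, level(E)>=2
  process F: level=1
    F->A: in-degree(A)=0, level(A)=2, enqueue
    F->E: in-degree(E)=0, level(E)=2, enqueue
  process A: level=2
  process E: level=2
    E->B: in-degree(B)=0, level(B)=3, enqueue
  process B: level=3
All levels: A:2, B:3, C:0, D:1, E:2, F:1
max level = 3

Answer: 3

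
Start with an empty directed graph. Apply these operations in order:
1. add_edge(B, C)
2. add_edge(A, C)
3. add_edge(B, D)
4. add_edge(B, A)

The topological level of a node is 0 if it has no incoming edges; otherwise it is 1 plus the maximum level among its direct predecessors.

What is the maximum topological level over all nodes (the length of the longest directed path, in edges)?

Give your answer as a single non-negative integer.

Answer: 2

Derivation:
Op 1: add_edge(B, C). Edges now: 1
Op 2: add_edge(A, C). Edges now: 2
Op 3: add_edge(B, D). Edges now: 3
Op 4: add_edge(B, A). Edges now: 4
Compute levels (Kahn BFS):
  sources (in-degree 0): B
  process B: level=0
    B->A: in-degree(A)=0, level(A)=1, enqueue
    B->C: in-degree(C)=1, level(C)>=1
    B->D: in-degree(D)=0, level(D)=1, enqueue
  process A: level=1
    A->C: in-degree(C)=0, level(C)=2, enqueue
  process D: level=1
  process C: level=2
All levels: A:1, B:0, C:2, D:1
max level = 2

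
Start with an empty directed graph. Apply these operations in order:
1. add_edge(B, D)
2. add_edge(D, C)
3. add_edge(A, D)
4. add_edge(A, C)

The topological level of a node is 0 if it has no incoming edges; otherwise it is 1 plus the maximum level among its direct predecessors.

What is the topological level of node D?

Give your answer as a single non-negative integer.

Answer: 1

Derivation:
Op 1: add_edge(B, D). Edges now: 1
Op 2: add_edge(D, C). Edges now: 2
Op 3: add_edge(A, D). Edges now: 3
Op 4: add_edge(A, C). Edges now: 4
Compute levels (Kahn BFS):
  sources (in-degree 0): A, B
  process A: level=0
    A->C: in-degree(C)=1, level(C)>=1
    A->D: in-degree(D)=1, level(D)>=1
  process B: level=0
    B->D: in-degree(D)=0, level(D)=1, enqueue
  process D: level=1
    D->C: in-degree(C)=0, level(C)=2, enqueue
  process C: level=2
All levels: A:0, B:0, C:2, D:1
level(D) = 1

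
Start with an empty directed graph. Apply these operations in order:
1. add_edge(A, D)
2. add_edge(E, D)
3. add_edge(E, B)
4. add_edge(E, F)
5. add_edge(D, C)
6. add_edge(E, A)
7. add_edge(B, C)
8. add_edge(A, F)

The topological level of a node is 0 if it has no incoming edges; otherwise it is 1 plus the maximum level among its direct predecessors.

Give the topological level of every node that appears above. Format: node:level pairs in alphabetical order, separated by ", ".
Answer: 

Op 1: add_edge(A, D). Edges now: 1
Op 2: add_edge(E, D). Edges now: 2
Op 3: add_edge(E, B). Edges now: 3
Op 4: add_edge(E, F). Edges now: 4
Op 5: add_edge(D, C). Edges now: 5
Op 6: add_edge(E, A). Edges now: 6
Op 7: add_edge(B, C). Edges now: 7
Op 8: add_edge(A, F). Edges now: 8
Compute levels (Kahn BFS):
  sources (in-degree 0): E
  process E: level=0
    E->A: in-degree(A)=0, level(A)=1, enqueue
    E->B: in-degree(B)=0, level(B)=1, enqueue
    E->D: in-degree(D)=1, level(D)>=1
    E->F: in-degree(F)=1, level(F)>=1
  process A: level=1
    A->D: in-degree(D)=0, level(D)=2, enqueue
    A->F: in-degree(F)=0, level(F)=2, enqueue
  process B: level=1
    B->C: in-degree(C)=1, level(C)>=2
  process D: level=2
    D->C: in-degree(C)=0, level(C)=3, enqueue
  process F: level=2
  process C: level=3
All levels: A:1, B:1, C:3, D:2, E:0, F:2

Answer: A:1, B:1, C:3, D:2, E:0, F:2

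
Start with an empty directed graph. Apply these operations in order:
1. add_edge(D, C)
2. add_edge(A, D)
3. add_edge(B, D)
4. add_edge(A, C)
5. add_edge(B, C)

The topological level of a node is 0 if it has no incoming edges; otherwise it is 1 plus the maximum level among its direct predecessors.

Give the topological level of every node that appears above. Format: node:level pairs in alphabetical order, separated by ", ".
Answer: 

Answer: A:0, B:0, C:2, D:1

Derivation:
Op 1: add_edge(D, C). Edges now: 1
Op 2: add_edge(A, D). Edges now: 2
Op 3: add_edge(B, D). Edges now: 3
Op 4: add_edge(A, C). Edges now: 4
Op 5: add_edge(B, C). Edges now: 5
Compute levels (Kahn BFS):
  sources (in-degree 0): A, B
  process A: level=0
    A->C: in-degree(C)=2, level(C)>=1
    A->D: in-degree(D)=1, level(D)>=1
  process B: level=0
    B->C: in-degree(C)=1, level(C)>=1
    B->D: in-degree(D)=0, level(D)=1, enqueue
  process D: level=1
    D->C: in-degree(C)=0, level(C)=2, enqueue
  process C: level=2
All levels: A:0, B:0, C:2, D:1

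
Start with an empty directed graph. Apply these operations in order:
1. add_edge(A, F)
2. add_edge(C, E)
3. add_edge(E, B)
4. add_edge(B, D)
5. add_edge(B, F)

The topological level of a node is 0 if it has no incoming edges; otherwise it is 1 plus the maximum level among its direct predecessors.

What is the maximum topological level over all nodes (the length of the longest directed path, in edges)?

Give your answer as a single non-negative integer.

Op 1: add_edge(A, F). Edges now: 1
Op 2: add_edge(C, E). Edges now: 2
Op 3: add_edge(E, B). Edges now: 3
Op 4: add_edge(B, D). Edges now: 4
Op 5: add_edge(B, F). Edges now: 5
Compute levels (Kahn BFS):
  sources (in-degree 0): A, C
  process A: level=0
    A->F: in-degree(F)=1, level(F)>=1
  process C: level=0
    C->E: in-degree(E)=0, level(E)=1, enqueue
  process E: level=1
    E->B: in-degree(B)=0, level(B)=2, enqueue
  process B: level=2
    B->D: in-degree(D)=0, level(D)=3, enqueue
    B->F: in-degree(F)=0, level(F)=3, enqueue
  process D: level=3
  process F: level=3
All levels: A:0, B:2, C:0, D:3, E:1, F:3
max level = 3

Answer: 3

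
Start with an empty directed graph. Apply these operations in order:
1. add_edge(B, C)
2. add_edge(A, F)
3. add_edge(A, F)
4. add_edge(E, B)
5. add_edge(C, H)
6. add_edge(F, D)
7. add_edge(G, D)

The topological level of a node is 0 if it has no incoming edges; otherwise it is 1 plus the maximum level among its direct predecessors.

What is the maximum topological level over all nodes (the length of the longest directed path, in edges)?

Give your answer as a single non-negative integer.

Op 1: add_edge(B, C). Edges now: 1
Op 2: add_edge(A, F). Edges now: 2
Op 3: add_edge(A, F) (duplicate, no change). Edges now: 2
Op 4: add_edge(E, B). Edges now: 3
Op 5: add_edge(C, H). Edges now: 4
Op 6: add_edge(F, D). Edges now: 5
Op 7: add_edge(G, D). Edges now: 6
Compute levels (Kahn BFS):
  sources (in-degree 0): A, E, G
  process A: level=0
    A->F: in-degree(F)=0, level(F)=1, enqueue
  process E: level=0
    E->B: in-degree(B)=0, level(B)=1, enqueue
  process G: level=0
    G->D: in-degree(D)=1, level(D)>=1
  process F: level=1
    F->D: in-degree(D)=0, level(D)=2, enqueue
  process B: level=1
    B->C: in-degree(C)=0, level(C)=2, enqueue
  process D: level=2
  process C: level=2
    C->H: in-degree(H)=0, level(H)=3, enqueue
  process H: level=3
All levels: A:0, B:1, C:2, D:2, E:0, F:1, G:0, H:3
max level = 3

Answer: 3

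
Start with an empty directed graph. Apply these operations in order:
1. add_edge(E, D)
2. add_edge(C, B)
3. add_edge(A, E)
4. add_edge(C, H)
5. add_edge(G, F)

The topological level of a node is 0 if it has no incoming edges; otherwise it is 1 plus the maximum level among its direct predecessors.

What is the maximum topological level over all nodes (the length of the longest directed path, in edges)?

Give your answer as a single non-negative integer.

Answer: 2

Derivation:
Op 1: add_edge(E, D). Edges now: 1
Op 2: add_edge(C, B). Edges now: 2
Op 3: add_edge(A, E). Edges now: 3
Op 4: add_edge(C, H). Edges now: 4
Op 5: add_edge(G, F). Edges now: 5
Compute levels (Kahn BFS):
  sources (in-degree 0): A, C, G
  process A: level=0
    A->E: in-degree(E)=0, level(E)=1, enqueue
  process C: level=0
    C->B: in-degree(B)=0, level(B)=1, enqueue
    C->H: in-degree(H)=0, level(H)=1, enqueue
  process G: level=0
    G->F: in-degree(F)=0, level(F)=1, enqueue
  process E: level=1
    E->D: in-degree(D)=0, level(D)=2, enqueue
  process B: level=1
  process H: level=1
  process F: level=1
  process D: level=2
All levels: A:0, B:1, C:0, D:2, E:1, F:1, G:0, H:1
max level = 2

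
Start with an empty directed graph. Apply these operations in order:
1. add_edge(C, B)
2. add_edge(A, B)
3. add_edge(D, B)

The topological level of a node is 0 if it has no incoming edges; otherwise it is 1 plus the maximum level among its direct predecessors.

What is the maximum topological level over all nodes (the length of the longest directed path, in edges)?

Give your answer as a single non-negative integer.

Op 1: add_edge(C, B). Edges now: 1
Op 2: add_edge(A, B). Edges now: 2
Op 3: add_edge(D, B). Edges now: 3
Compute levels (Kahn BFS):
  sources (in-degree 0): A, C, D
  process A: level=0
    A->B: in-degree(B)=2, level(B)>=1
  process C: level=0
    C->B: in-degree(B)=1, level(B)>=1
  process D: level=0
    D->B: in-degree(B)=0, level(B)=1, enqueue
  process B: level=1
All levels: A:0, B:1, C:0, D:0
max level = 1

Answer: 1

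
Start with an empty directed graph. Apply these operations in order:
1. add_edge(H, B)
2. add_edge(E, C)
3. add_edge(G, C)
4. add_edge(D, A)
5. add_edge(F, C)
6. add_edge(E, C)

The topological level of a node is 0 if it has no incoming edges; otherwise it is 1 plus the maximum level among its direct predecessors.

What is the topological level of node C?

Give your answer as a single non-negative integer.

Answer: 1

Derivation:
Op 1: add_edge(H, B). Edges now: 1
Op 2: add_edge(E, C). Edges now: 2
Op 3: add_edge(G, C). Edges now: 3
Op 4: add_edge(D, A). Edges now: 4
Op 5: add_edge(F, C). Edges now: 5
Op 6: add_edge(E, C) (duplicate, no change). Edges now: 5
Compute levels (Kahn BFS):
  sources (in-degree 0): D, E, F, G, H
  process D: level=0
    D->A: in-degree(A)=0, level(A)=1, enqueue
  process E: level=0
    E->C: in-degree(C)=2, level(C)>=1
  process F: level=0
    F->C: in-degree(C)=1, level(C)>=1
  process G: level=0
    G->C: in-degree(C)=0, level(C)=1, enqueue
  process H: level=0
    H->B: in-degree(B)=0, level(B)=1, enqueue
  process A: level=1
  process C: level=1
  process B: level=1
All levels: A:1, B:1, C:1, D:0, E:0, F:0, G:0, H:0
level(C) = 1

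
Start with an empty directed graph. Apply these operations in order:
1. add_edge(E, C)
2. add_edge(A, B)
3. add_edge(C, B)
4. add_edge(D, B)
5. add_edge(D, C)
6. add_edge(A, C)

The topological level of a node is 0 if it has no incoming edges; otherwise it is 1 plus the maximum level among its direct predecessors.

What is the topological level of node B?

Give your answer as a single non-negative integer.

Op 1: add_edge(E, C). Edges now: 1
Op 2: add_edge(A, B). Edges now: 2
Op 3: add_edge(C, B). Edges now: 3
Op 4: add_edge(D, B). Edges now: 4
Op 5: add_edge(D, C). Edges now: 5
Op 6: add_edge(A, C). Edges now: 6
Compute levels (Kahn BFS):
  sources (in-degree 0): A, D, E
  process A: level=0
    A->B: in-degree(B)=2, level(B)>=1
    A->C: in-degree(C)=2, level(C)>=1
  process D: level=0
    D->B: in-degree(B)=1, level(B)>=1
    D->C: in-degree(C)=1, level(C)>=1
  process E: level=0
    E->C: in-degree(C)=0, level(C)=1, enqueue
  process C: level=1
    C->B: in-degree(B)=0, level(B)=2, enqueue
  process B: level=2
All levels: A:0, B:2, C:1, D:0, E:0
level(B) = 2

Answer: 2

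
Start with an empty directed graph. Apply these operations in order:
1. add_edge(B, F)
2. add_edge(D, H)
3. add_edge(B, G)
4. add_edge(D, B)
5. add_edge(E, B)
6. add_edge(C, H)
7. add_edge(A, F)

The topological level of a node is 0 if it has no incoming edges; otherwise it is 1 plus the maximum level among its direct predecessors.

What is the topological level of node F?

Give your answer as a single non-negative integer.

Op 1: add_edge(B, F). Edges now: 1
Op 2: add_edge(D, H). Edges now: 2
Op 3: add_edge(B, G). Edges now: 3
Op 4: add_edge(D, B). Edges now: 4
Op 5: add_edge(E, B). Edges now: 5
Op 6: add_edge(C, H). Edges now: 6
Op 7: add_edge(A, F). Edges now: 7
Compute levels (Kahn BFS):
  sources (in-degree 0): A, C, D, E
  process A: level=0
    A->F: in-degree(F)=1, level(F)>=1
  process C: level=0
    C->H: in-degree(H)=1, level(H)>=1
  process D: level=0
    D->B: in-degree(B)=1, level(B)>=1
    D->H: in-degree(H)=0, level(H)=1, enqueue
  process E: level=0
    E->B: in-degree(B)=0, level(B)=1, enqueue
  process H: level=1
  process B: level=1
    B->F: in-degree(F)=0, level(F)=2, enqueue
    B->G: in-degree(G)=0, level(G)=2, enqueue
  process F: level=2
  process G: level=2
All levels: A:0, B:1, C:0, D:0, E:0, F:2, G:2, H:1
level(F) = 2

Answer: 2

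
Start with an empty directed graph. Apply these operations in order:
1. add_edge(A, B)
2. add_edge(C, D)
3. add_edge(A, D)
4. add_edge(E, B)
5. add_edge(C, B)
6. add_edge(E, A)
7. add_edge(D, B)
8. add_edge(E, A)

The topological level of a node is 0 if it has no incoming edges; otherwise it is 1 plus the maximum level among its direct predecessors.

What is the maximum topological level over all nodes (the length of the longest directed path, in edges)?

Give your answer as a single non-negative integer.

Answer: 3

Derivation:
Op 1: add_edge(A, B). Edges now: 1
Op 2: add_edge(C, D). Edges now: 2
Op 3: add_edge(A, D). Edges now: 3
Op 4: add_edge(E, B). Edges now: 4
Op 5: add_edge(C, B). Edges now: 5
Op 6: add_edge(E, A). Edges now: 6
Op 7: add_edge(D, B). Edges now: 7
Op 8: add_edge(E, A) (duplicate, no change). Edges now: 7
Compute levels (Kahn BFS):
  sources (in-degree 0): C, E
  process C: level=0
    C->B: in-degree(B)=3, level(B)>=1
    C->D: in-degree(D)=1, level(D)>=1
  process E: level=0
    E->A: in-degree(A)=0, level(A)=1, enqueue
    E->B: in-degree(B)=2, level(B)>=1
  process A: level=1
    A->B: in-degree(B)=1, level(B)>=2
    A->D: in-degree(D)=0, level(D)=2, enqueue
  process D: level=2
    D->B: in-degree(B)=0, level(B)=3, enqueue
  process B: level=3
All levels: A:1, B:3, C:0, D:2, E:0
max level = 3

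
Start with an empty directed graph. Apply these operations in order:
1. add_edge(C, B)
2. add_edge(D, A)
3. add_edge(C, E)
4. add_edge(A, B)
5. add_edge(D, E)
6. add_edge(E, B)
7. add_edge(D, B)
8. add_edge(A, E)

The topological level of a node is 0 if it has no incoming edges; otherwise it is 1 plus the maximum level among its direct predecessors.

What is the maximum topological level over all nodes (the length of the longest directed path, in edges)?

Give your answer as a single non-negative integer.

Op 1: add_edge(C, B). Edges now: 1
Op 2: add_edge(D, A). Edges now: 2
Op 3: add_edge(C, E). Edges now: 3
Op 4: add_edge(A, B). Edges now: 4
Op 5: add_edge(D, E). Edges now: 5
Op 6: add_edge(E, B). Edges now: 6
Op 7: add_edge(D, B). Edges now: 7
Op 8: add_edge(A, E). Edges now: 8
Compute levels (Kahn BFS):
  sources (in-degree 0): C, D
  process C: level=0
    C->B: in-degree(B)=3, level(B)>=1
    C->E: in-degree(E)=2, level(E)>=1
  process D: level=0
    D->A: in-degree(A)=0, level(A)=1, enqueue
    D->B: in-degree(B)=2, level(B)>=1
    D->E: in-degree(E)=1, level(E)>=1
  process A: level=1
    A->B: in-degree(B)=1, level(B)>=2
    A->E: in-degree(E)=0, level(E)=2, enqueue
  process E: level=2
    E->B: in-degree(B)=0, level(B)=3, enqueue
  process B: level=3
All levels: A:1, B:3, C:0, D:0, E:2
max level = 3

Answer: 3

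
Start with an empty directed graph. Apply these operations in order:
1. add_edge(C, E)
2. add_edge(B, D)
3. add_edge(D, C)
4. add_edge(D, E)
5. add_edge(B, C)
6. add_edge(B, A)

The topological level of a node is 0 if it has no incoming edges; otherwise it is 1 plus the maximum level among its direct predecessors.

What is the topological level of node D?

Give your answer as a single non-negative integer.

Op 1: add_edge(C, E). Edges now: 1
Op 2: add_edge(B, D). Edges now: 2
Op 3: add_edge(D, C). Edges now: 3
Op 4: add_edge(D, E). Edges now: 4
Op 5: add_edge(B, C). Edges now: 5
Op 6: add_edge(B, A). Edges now: 6
Compute levels (Kahn BFS):
  sources (in-degree 0): B
  process B: level=0
    B->A: in-degree(A)=0, level(A)=1, enqueue
    B->C: in-degree(C)=1, level(C)>=1
    B->D: in-degree(D)=0, level(D)=1, enqueue
  process A: level=1
  process D: level=1
    D->C: in-degree(C)=0, level(C)=2, enqueue
    D->E: in-degree(E)=1, level(E)>=2
  process C: level=2
    C->E: in-degree(E)=0, level(E)=3, enqueue
  process E: level=3
All levels: A:1, B:0, C:2, D:1, E:3
level(D) = 1

Answer: 1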